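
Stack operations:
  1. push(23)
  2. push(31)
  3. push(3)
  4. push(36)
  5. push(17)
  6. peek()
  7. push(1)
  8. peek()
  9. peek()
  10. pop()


push(23) -> [23]
push(31) -> [23, 31]
push(3) -> [23, 31, 3]
push(36) -> [23, 31, 3, 36]
push(17) -> [23, 31, 3, 36, 17]
peek()->17
push(1) -> [23, 31, 3, 36, 17, 1]
peek()->1
peek()->1
pop()->1, [23, 31, 3, 36, 17]

Final stack: [23, 31, 3, 36, 17]


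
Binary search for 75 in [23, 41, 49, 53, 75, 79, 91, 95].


Step 1: lo=0, hi=7, mid=3, val=53
Step 2: lo=4, hi=7, mid=5, val=79
Step 3: lo=4, hi=4, mid=4, val=75

Found at index 4


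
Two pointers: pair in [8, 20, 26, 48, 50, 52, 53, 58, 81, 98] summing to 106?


lo=0(8)+hi=9(98)=106

Yes: 8+98=106


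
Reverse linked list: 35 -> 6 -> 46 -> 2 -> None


Step 1: curr=35, set curr.next=prev(None) | reversed so far: 35
Step 2: curr=6, set curr.next=prev(35) | reversed so far: 6 -> 35
Step 3: curr=46, set curr.next=prev(6) | reversed so far: 46 -> 6 -> 35
Step 4: curr=2, set curr.next=prev(46) | reversed so far: 2 -> 46 -> 6 -> 35

2 -> 46 -> 6 -> 35 -> None


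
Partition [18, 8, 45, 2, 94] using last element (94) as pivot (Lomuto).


Pivot: 94
  18 <= 94: advance i (no swap)
  8 <= 94: advance i (no swap)
  45 <= 94: advance i (no swap)
  2 <= 94: advance i (no swap)
Place pivot at 4: [18, 8, 45, 2, 94]

Partitioned: [18, 8, 45, 2, 94]


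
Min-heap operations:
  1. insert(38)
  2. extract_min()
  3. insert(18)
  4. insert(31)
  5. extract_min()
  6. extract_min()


insert(38) -> [38]
extract_min()->38, []
insert(18) -> [18]
insert(31) -> [18, 31]
extract_min()->18, [31]
extract_min()->31, []

Final heap: []


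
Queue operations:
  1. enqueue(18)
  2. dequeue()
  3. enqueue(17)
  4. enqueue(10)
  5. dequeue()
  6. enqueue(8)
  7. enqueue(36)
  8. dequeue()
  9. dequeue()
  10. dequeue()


enqueue(18) -> [18]
dequeue()->18, []
enqueue(17) -> [17]
enqueue(10) -> [17, 10]
dequeue()->17, [10]
enqueue(8) -> [10, 8]
enqueue(36) -> [10, 8, 36]
dequeue()->10, [8, 36]
dequeue()->8, [36]
dequeue()->36, []

Final queue: []


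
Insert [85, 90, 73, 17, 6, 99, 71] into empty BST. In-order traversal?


Insert 85: root
Insert 90: R from 85
Insert 73: L from 85
Insert 17: L from 85 -> L from 73
Insert 6: L from 85 -> L from 73 -> L from 17
Insert 99: R from 85 -> R from 90
Insert 71: L from 85 -> L from 73 -> R from 17

In-order: [6, 17, 71, 73, 85, 90, 99]


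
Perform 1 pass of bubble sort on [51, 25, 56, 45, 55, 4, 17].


Initial: [51, 25, 56, 45, 55, 4, 17]
Pass 1: [25, 51, 45, 55, 4, 17, 56] (5 swaps)

After 1 pass: [25, 51, 45, 55, 4, 17, 56]


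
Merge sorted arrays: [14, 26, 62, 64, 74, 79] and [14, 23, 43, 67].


Take 14 from A
Take 14 from B
Take 23 from B
Take 26 from A
Take 43 from B
Take 62 from A
Take 64 from A
Take 67 from B

Merged: [14, 14, 23, 26, 43, 62, 64, 67, 74, 79]


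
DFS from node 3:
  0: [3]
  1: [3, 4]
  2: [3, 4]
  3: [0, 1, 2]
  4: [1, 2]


Visit 3, push [2, 1, 0]
Visit 0, push []
Visit 1, push [4]
Visit 4, push [2]
Visit 2, push []

DFS order: [3, 0, 1, 4, 2]


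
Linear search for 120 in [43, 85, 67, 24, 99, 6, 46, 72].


i=0: 43!=120
i=1: 85!=120
i=2: 67!=120
i=3: 24!=120
i=4: 99!=120
i=5: 6!=120
i=6: 46!=120
i=7: 72!=120

Not found, 8 comps


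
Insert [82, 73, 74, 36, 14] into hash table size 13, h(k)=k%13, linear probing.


Insert 82: h=4 -> slot 4
Insert 73: h=8 -> slot 8
Insert 74: h=9 -> slot 9
Insert 36: h=10 -> slot 10
Insert 14: h=1 -> slot 1

Table: [None, 14, None, None, 82, None, None, None, 73, 74, 36, None, None]


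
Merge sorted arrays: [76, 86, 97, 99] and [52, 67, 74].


Take 52 from B
Take 67 from B
Take 74 from B

Merged: [52, 67, 74, 76, 86, 97, 99]


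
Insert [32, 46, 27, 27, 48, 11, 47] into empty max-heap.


Insert 32: [32]
Insert 46: [46, 32]
Insert 27: [46, 32, 27]
Insert 27: [46, 32, 27, 27]
Insert 48: [48, 46, 27, 27, 32]
Insert 11: [48, 46, 27, 27, 32, 11]
Insert 47: [48, 46, 47, 27, 32, 11, 27]

Final heap: [48, 46, 47, 27, 32, 11, 27]


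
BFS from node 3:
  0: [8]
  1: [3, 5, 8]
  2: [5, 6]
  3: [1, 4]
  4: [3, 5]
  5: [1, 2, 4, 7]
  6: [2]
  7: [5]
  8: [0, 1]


Visit 3, enqueue [1, 4]
Visit 1, enqueue [5, 8]
Visit 4, enqueue []
Visit 5, enqueue [2, 7]
Visit 8, enqueue [0]
Visit 2, enqueue [6]
Visit 7, enqueue []
Visit 0, enqueue []
Visit 6, enqueue []

BFS order: [3, 1, 4, 5, 8, 2, 7, 0, 6]


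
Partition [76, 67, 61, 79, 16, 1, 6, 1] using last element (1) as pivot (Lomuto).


Pivot: 1
  1 <= 1: swap -> [1, 67, 61, 79, 16, 76, 6, 1]
Place pivot at 1: [1, 1, 61, 79, 16, 76, 6, 67]

Partitioned: [1, 1, 61, 79, 16, 76, 6, 67]


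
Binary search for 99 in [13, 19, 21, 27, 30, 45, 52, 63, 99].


Step 1: lo=0, hi=8, mid=4, val=30
Step 2: lo=5, hi=8, mid=6, val=52
Step 3: lo=7, hi=8, mid=7, val=63
Step 4: lo=8, hi=8, mid=8, val=99

Found at index 8


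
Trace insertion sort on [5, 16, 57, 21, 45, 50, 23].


Initial: [5, 16, 57, 21, 45, 50, 23]
Insert 16: [5, 16, 57, 21, 45, 50, 23]
Insert 57: [5, 16, 57, 21, 45, 50, 23]
Insert 21: [5, 16, 21, 57, 45, 50, 23]
Insert 45: [5, 16, 21, 45, 57, 50, 23]
Insert 50: [5, 16, 21, 45, 50, 57, 23]
Insert 23: [5, 16, 21, 23, 45, 50, 57]

Sorted: [5, 16, 21, 23, 45, 50, 57]


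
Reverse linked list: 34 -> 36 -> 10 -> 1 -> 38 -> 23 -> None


Step 1: curr=34, set curr.next=prev(None) | reversed so far: 34
Step 2: curr=36, set curr.next=prev(34) | reversed so far: 36 -> 34
Step 3: curr=10, set curr.next=prev(36) | reversed so far: 10 -> 36 -> 34
Step 4: curr=1, set curr.next=prev(10) | reversed so far: 1 -> 10 -> 36 -> 34
Step 5: curr=38, set curr.next=prev(1) | reversed so far: 38 -> 1 -> 10 -> 36 -> 34
Step 6: curr=23, set curr.next=prev(38) | reversed so far: 23 -> 38 -> 1 -> 10 -> 36 -> 34

23 -> 38 -> 1 -> 10 -> 36 -> 34 -> None


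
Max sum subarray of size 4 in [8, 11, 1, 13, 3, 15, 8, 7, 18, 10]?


[0:4]: 33
[1:5]: 28
[2:6]: 32
[3:7]: 39
[4:8]: 33
[5:9]: 48
[6:10]: 43

Max: 48 at [5:9]


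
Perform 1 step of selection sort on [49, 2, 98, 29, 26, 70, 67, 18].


Initial: [49, 2, 98, 29, 26, 70, 67, 18]
Step 1: min=2 at 1
  Swap: [2, 49, 98, 29, 26, 70, 67, 18]

After 1 step: [2, 49, 98, 29, 26, 70, 67, 18]


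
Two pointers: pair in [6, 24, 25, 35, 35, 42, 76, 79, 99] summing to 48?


lo=0(6)+hi=8(99)=105
lo=0(6)+hi=7(79)=85
lo=0(6)+hi=6(76)=82
lo=0(6)+hi=5(42)=48

Yes: 6+42=48


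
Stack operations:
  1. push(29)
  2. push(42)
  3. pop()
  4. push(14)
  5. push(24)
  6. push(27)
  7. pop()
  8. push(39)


push(29) -> [29]
push(42) -> [29, 42]
pop()->42, [29]
push(14) -> [29, 14]
push(24) -> [29, 14, 24]
push(27) -> [29, 14, 24, 27]
pop()->27, [29, 14, 24]
push(39) -> [29, 14, 24, 39]

Final stack: [29, 14, 24, 39]


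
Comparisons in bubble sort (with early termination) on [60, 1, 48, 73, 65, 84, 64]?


Algorithm: bubble sort (with early termination)
Input: [60, 1, 48, 73, 65, 84, 64]
Sorted: [1, 48, 60, 64, 65, 73, 84]

18


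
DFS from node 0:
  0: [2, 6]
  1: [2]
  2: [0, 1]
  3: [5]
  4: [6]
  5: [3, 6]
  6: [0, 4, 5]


Visit 0, push [6, 2]
Visit 2, push [1]
Visit 1, push []
Visit 6, push [5, 4]
Visit 4, push []
Visit 5, push [3]
Visit 3, push []

DFS order: [0, 2, 1, 6, 4, 5, 3]


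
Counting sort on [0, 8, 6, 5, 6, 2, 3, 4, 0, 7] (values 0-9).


Input: [0, 8, 6, 5, 6, 2, 3, 4, 0, 7]
Counts: [2, 0, 1, 1, 1, 1, 2, 1, 1, 0]

Sorted: [0, 0, 2, 3, 4, 5, 6, 6, 7, 8]


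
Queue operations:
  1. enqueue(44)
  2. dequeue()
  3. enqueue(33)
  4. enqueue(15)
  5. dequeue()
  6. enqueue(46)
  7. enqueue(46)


enqueue(44) -> [44]
dequeue()->44, []
enqueue(33) -> [33]
enqueue(15) -> [33, 15]
dequeue()->33, [15]
enqueue(46) -> [15, 46]
enqueue(46) -> [15, 46, 46]

Final queue: [15, 46, 46]


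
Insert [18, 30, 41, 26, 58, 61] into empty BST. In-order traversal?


Insert 18: root
Insert 30: R from 18
Insert 41: R from 18 -> R from 30
Insert 26: R from 18 -> L from 30
Insert 58: R from 18 -> R from 30 -> R from 41
Insert 61: R from 18 -> R from 30 -> R from 41 -> R from 58

In-order: [18, 26, 30, 41, 58, 61]


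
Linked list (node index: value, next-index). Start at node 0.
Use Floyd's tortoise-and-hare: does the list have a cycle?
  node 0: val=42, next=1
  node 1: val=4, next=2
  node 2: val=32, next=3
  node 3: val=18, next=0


Floyd's tortoise (slow, +1) and hare (fast, +2):
  init: slow=0, fast=0
  step 1: slow=1, fast=2
  step 2: slow=2, fast=0
  step 3: slow=3, fast=2
  step 4: slow=0, fast=0
  slow == fast at node 0: cycle detected

Cycle: yes


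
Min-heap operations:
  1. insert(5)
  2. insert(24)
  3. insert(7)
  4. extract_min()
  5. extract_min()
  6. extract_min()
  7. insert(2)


insert(5) -> [5]
insert(24) -> [5, 24]
insert(7) -> [5, 24, 7]
extract_min()->5, [7, 24]
extract_min()->7, [24]
extract_min()->24, []
insert(2) -> [2]

Final heap: [2]


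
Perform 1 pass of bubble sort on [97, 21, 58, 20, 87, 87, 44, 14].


Initial: [97, 21, 58, 20, 87, 87, 44, 14]
Pass 1: [21, 58, 20, 87, 87, 44, 14, 97] (7 swaps)

After 1 pass: [21, 58, 20, 87, 87, 44, 14, 97]


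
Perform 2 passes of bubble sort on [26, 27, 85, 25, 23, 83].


Initial: [26, 27, 85, 25, 23, 83]
Pass 1: [26, 27, 25, 23, 83, 85] (3 swaps)
Pass 2: [26, 25, 23, 27, 83, 85] (2 swaps)

After 2 passes: [26, 25, 23, 27, 83, 85]


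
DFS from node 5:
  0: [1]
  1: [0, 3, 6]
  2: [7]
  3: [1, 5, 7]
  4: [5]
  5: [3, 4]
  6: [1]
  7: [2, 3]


Visit 5, push [4, 3]
Visit 3, push [7, 1]
Visit 1, push [6, 0]
Visit 0, push []
Visit 6, push []
Visit 7, push [2]
Visit 2, push []
Visit 4, push []

DFS order: [5, 3, 1, 0, 6, 7, 2, 4]


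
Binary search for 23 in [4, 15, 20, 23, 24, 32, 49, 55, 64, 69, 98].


Step 1: lo=0, hi=10, mid=5, val=32
Step 2: lo=0, hi=4, mid=2, val=20
Step 3: lo=3, hi=4, mid=3, val=23

Found at index 3


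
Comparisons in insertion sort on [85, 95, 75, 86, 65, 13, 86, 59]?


Algorithm: insertion sort
Input: [85, 95, 75, 86, 65, 13, 86, 59]
Sorted: [13, 59, 65, 75, 85, 86, 86, 95]

23


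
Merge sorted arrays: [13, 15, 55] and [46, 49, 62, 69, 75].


Take 13 from A
Take 15 from A
Take 46 from B
Take 49 from B
Take 55 from A

Merged: [13, 15, 46, 49, 55, 62, 69, 75]


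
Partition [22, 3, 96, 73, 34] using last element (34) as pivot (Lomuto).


Pivot: 34
  22 <= 34: advance i (no swap)
  3 <= 34: advance i (no swap)
Place pivot at 2: [22, 3, 34, 73, 96]

Partitioned: [22, 3, 34, 73, 96]


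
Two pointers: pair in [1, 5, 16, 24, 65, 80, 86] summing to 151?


lo=0(1)+hi=6(86)=87
lo=1(5)+hi=6(86)=91
lo=2(16)+hi=6(86)=102
lo=3(24)+hi=6(86)=110
lo=4(65)+hi=6(86)=151

Yes: 65+86=151


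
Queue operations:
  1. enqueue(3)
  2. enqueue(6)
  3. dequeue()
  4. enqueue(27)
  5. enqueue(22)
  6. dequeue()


enqueue(3) -> [3]
enqueue(6) -> [3, 6]
dequeue()->3, [6]
enqueue(27) -> [6, 27]
enqueue(22) -> [6, 27, 22]
dequeue()->6, [27, 22]

Final queue: [27, 22]


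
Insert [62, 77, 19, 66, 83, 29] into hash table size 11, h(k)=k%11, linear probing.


Insert 62: h=7 -> slot 7
Insert 77: h=0 -> slot 0
Insert 19: h=8 -> slot 8
Insert 66: h=0, 1 probes -> slot 1
Insert 83: h=6 -> slot 6
Insert 29: h=7, 2 probes -> slot 9

Table: [77, 66, None, None, None, None, 83, 62, 19, 29, None]


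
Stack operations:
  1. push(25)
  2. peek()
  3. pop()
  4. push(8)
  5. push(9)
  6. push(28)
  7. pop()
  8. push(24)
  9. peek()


push(25) -> [25]
peek()->25
pop()->25, []
push(8) -> [8]
push(9) -> [8, 9]
push(28) -> [8, 9, 28]
pop()->28, [8, 9]
push(24) -> [8, 9, 24]
peek()->24

Final stack: [8, 9, 24]


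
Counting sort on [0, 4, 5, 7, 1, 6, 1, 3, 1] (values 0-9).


Input: [0, 4, 5, 7, 1, 6, 1, 3, 1]
Counts: [1, 3, 0, 1, 1, 1, 1, 1, 0, 0]

Sorted: [0, 1, 1, 1, 3, 4, 5, 6, 7]


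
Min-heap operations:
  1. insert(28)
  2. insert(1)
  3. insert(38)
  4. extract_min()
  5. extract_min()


insert(28) -> [28]
insert(1) -> [1, 28]
insert(38) -> [1, 28, 38]
extract_min()->1, [28, 38]
extract_min()->28, [38]

Final heap: [38]


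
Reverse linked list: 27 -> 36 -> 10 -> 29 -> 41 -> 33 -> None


Step 1: curr=27, set curr.next=prev(None) | reversed so far: 27
Step 2: curr=36, set curr.next=prev(27) | reversed so far: 36 -> 27
Step 3: curr=10, set curr.next=prev(36) | reversed so far: 10 -> 36 -> 27
Step 4: curr=29, set curr.next=prev(10) | reversed so far: 29 -> 10 -> 36 -> 27
Step 5: curr=41, set curr.next=prev(29) | reversed so far: 41 -> 29 -> 10 -> 36 -> 27
Step 6: curr=33, set curr.next=prev(41) | reversed so far: 33 -> 41 -> 29 -> 10 -> 36 -> 27

33 -> 41 -> 29 -> 10 -> 36 -> 27 -> None


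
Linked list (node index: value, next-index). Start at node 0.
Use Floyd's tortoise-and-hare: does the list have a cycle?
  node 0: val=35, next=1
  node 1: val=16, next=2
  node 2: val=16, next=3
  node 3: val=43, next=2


Floyd's tortoise (slow, +1) and hare (fast, +2):
  init: slow=0, fast=0
  step 1: slow=1, fast=2
  step 2: slow=2, fast=2
  slow == fast at node 2: cycle detected

Cycle: yes


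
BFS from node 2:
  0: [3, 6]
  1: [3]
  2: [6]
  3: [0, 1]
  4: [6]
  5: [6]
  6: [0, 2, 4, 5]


Visit 2, enqueue [6]
Visit 6, enqueue [0, 4, 5]
Visit 0, enqueue [3]
Visit 4, enqueue []
Visit 5, enqueue []
Visit 3, enqueue [1]
Visit 1, enqueue []

BFS order: [2, 6, 0, 4, 5, 3, 1]


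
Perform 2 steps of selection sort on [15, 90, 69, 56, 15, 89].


Initial: [15, 90, 69, 56, 15, 89]
Step 1: min=15 at 0
  Swap: [15, 90, 69, 56, 15, 89]
Step 2: min=15 at 4
  Swap: [15, 15, 69, 56, 90, 89]

After 2 steps: [15, 15, 69, 56, 90, 89]


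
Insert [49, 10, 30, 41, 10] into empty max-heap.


Insert 49: [49]
Insert 10: [49, 10]
Insert 30: [49, 10, 30]
Insert 41: [49, 41, 30, 10]
Insert 10: [49, 41, 30, 10, 10]

Final heap: [49, 41, 30, 10, 10]


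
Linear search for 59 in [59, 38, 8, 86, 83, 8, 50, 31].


i=0: 59==59 found!

Found at 0, 1 comps


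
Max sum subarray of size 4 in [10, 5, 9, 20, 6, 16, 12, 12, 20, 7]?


[0:4]: 44
[1:5]: 40
[2:6]: 51
[3:7]: 54
[4:8]: 46
[5:9]: 60
[6:10]: 51

Max: 60 at [5:9]


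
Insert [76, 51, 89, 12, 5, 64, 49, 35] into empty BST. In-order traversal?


Insert 76: root
Insert 51: L from 76
Insert 89: R from 76
Insert 12: L from 76 -> L from 51
Insert 5: L from 76 -> L from 51 -> L from 12
Insert 64: L from 76 -> R from 51
Insert 49: L from 76 -> L from 51 -> R from 12
Insert 35: L from 76 -> L from 51 -> R from 12 -> L from 49

In-order: [5, 12, 35, 49, 51, 64, 76, 89]


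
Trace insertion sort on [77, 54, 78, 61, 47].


Initial: [77, 54, 78, 61, 47]
Insert 54: [54, 77, 78, 61, 47]
Insert 78: [54, 77, 78, 61, 47]
Insert 61: [54, 61, 77, 78, 47]
Insert 47: [47, 54, 61, 77, 78]

Sorted: [47, 54, 61, 77, 78]


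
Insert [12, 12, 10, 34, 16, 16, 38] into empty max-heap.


Insert 12: [12]
Insert 12: [12, 12]
Insert 10: [12, 12, 10]
Insert 34: [34, 12, 10, 12]
Insert 16: [34, 16, 10, 12, 12]
Insert 16: [34, 16, 16, 12, 12, 10]
Insert 38: [38, 16, 34, 12, 12, 10, 16]

Final heap: [38, 16, 34, 12, 12, 10, 16]


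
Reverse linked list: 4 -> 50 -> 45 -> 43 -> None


Step 1: curr=4, set curr.next=prev(None) | reversed so far: 4
Step 2: curr=50, set curr.next=prev(4) | reversed so far: 50 -> 4
Step 3: curr=45, set curr.next=prev(50) | reversed so far: 45 -> 50 -> 4
Step 4: curr=43, set curr.next=prev(45) | reversed so far: 43 -> 45 -> 50 -> 4

43 -> 45 -> 50 -> 4 -> None


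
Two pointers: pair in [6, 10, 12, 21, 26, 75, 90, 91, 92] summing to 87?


lo=0(6)+hi=8(92)=98
lo=0(6)+hi=7(91)=97
lo=0(6)+hi=6(90)=96
lo=0(6)+hi=5(75)=81
lo=1(10)+hi=5(75)=85
lo=2(12)+hi=5(75)=87

Yes: 12+75=87


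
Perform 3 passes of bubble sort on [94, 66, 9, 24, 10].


Initial: [94, 66, 9, 24, 10]
Pass 1: [66, 9, 24, 10, 94] (4 swaps)
Pass 2: [9, 24, 10, 66, 94] (3 swaps)
Pass 3: [9, 10, 24, 66, 94] (1 swaps)

After 3 passes: [9, 10, 24, 66, 94]


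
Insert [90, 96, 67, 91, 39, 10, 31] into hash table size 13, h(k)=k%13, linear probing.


Insert 90: h=12 -> slot 12
Insert 96: h=5 -> slot 5
Insert 67: h=2 -> slot 2
Insert 91: h=0 -> slot 0
Insert 39: h=0, 1 probes -> slot 1
Insert 10: h=10 -> slot 10
Insert 31: h=5, 1 probes -> slot 6

Table: [91, 39, 67, None, None, 96, 31, None, None, None, 10, None, 90]


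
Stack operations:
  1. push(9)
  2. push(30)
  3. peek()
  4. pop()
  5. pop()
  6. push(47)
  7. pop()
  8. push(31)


push(9) -> [9]
push(30) -> [9, 30]
peek()->30
pop()->30, [9]
pop()->9, []
push(47) -> [47]
pop()->47, []
push(31) -> [31]

Final stack: [31]


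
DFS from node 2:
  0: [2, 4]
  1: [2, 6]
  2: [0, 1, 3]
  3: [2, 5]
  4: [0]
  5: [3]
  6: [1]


Visit 2, push [3, 1, 0]
Visit 0, push [4]
Visit 4, push []
Visit 1, push [6]
Visit 6, push []
Visit 3, push [5]
Visit 5, push []

DFS order: [2, 0, 4, 1, 6, 3, 5]


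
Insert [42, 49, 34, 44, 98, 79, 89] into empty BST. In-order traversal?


Insert 42: root
Insert 49: R from 42
Insert 34: L from 42
Insert 44: R from 42 -> L from 49
Insert 98: R from 42 -> R from 49
Insert 79: R from 42 -> R from 49 -> L from 98
Insert 89: R from 42 -> R from 49 -> L from 98 -> R from 79

In-order: [34, 42, 44, 49, 79, 89, 98]


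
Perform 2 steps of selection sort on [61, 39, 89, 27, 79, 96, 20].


Initial: [61, 39, 89, 27, 79, 96, 20]
Step 1: min=20 at 6
  Swap: [20, 39, 89, 27, 79, 96, 61]
Step 2: min=27 at 3
  Swap: [20, 27, 89, 39, 79, 96, 61]

After 2 steps: [20, 27, 89, 39, 79, 96, 61]


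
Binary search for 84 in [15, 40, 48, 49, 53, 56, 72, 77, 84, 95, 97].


Step 1: lo=0, hi=10, mid=5, val=56
Step 2: lo=6, hi=10, mid=8, val=84

Found at index 8


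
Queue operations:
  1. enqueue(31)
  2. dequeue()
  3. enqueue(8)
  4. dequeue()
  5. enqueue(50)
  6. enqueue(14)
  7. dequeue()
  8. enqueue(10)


enqueue(31) -> [31]
dequeue()->31, []
enqueue(8) -> [8]
dequeue()->8, []
enqueue(50) -> [50]
enqueue(14) -> [50, 14]
dequeue()->50, [14]
enqueue(10) -> [14, 10]

Final queue: [14, 10]


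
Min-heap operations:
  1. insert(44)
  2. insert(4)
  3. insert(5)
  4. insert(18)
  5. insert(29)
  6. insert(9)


insert(44) -> [44]
insert(4) -> [4, 44]
insert(5) -> [4, 44, 5]
insert(18) -> [4, 18, 5, 44]
insert(29) -> [4, 18, 5, 44, 29]
insert(9) -> [4, 18, 5, 44, 29, 9]

Final heap: [4, 18, 5, 44, 29, 9]


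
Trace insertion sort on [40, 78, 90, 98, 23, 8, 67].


Initial: [40, 78, 90, 98, 23, 8, 67]
Insert 78: [40, 78, 90, 98, 23, 8, 67]
Insert 90: [40, 78, 90, 98, 23, 8, 67]
Insert 98: [40, 78, 90, 98, 23, 8, 67]
Insert 23: [23, 40, 78, 90, 98, 8, 67]
Insert 8: [8, 23, 40, 78, 90, 98, 67]
Insert 67: [8, 23, 40, 67, 78, 90, 98]

Sorted: [8, 23, 40, 67, 78, 90, 98]


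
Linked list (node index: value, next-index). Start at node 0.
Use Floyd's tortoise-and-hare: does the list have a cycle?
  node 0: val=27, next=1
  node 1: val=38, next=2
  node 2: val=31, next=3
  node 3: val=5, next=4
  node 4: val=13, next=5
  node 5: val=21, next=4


Floyd's tortoise (slow, +1) and hare (fast, +2):
  init: slow=0, fast=0
  step 1: slow=1, fast=2
  step 2: slow=2, fast=4
  step 3: slow=3, fast=4
  step 4: slow=4, fast=4
  slow == fast at node 4: cycle detected

Cycle: yes


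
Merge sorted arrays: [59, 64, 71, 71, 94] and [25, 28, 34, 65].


Take 25 from B
Take 28 from B
Take 34 from B
Take 59 from A
Take 64 from A
Take 65 from B

Merged: [25, 28, 34, 59, 64, 65, 71, 71, 94]


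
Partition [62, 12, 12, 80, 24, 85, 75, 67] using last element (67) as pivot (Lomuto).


Pivot: 67
  62 <= 67: advance i (no swap)
  12 <= 67: advance i (no swap)
  12 <= 67: advance i (no swap)
  24 <= 67: swap -> [62, 12, 12, 24, 80, 85, 75, 67]
Place pivot at 4: [62, 12, 12, 24, 67, 85, 75, 80]

Partitioned: [62, 12, 12, 24, 67, 85, 75, 80]


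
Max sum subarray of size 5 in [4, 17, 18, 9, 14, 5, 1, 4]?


[0:5]: 62
[1:6]: 63
[2:7]: 47
[3:8]: 33

Max: 63 at [1:6]


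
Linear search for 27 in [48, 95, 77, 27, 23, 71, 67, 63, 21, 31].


i=0: 48!=27
i=1: 95!=27
i=2: 77!=27
i=3: 27==27 found!

Found at 3, 4 comps


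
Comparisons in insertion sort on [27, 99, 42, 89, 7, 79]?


Algorithm: insertion sort
Input: [27, 99, 42, 89, 7, 79]
Sorted: [7, 27, 42, 79, 89, 99]

12


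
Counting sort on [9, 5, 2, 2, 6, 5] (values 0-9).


Input: [9, 5, 2, 2, 6, 5]
Counts: [0, 0, 2, 0, 0, 2, 1, 0, 0, 1]

Sorted: [2, 2, 5, 5, 6, 9]


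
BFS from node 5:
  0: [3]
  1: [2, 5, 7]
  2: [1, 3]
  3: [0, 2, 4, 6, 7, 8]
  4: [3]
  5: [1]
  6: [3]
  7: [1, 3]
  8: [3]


Visit 5, enqueue [1]
Visit 1, enqueue [2, 7]
Visit 2, enqueue [3]
Visit 7, enqueue []
Visit 3, enqueue [0, 4, 6, 8]
Visit 0, enqueue []
Visit 4, enqueue []
Visit 6, enqueue []
Visit 8, enqueue []

BFS order: [5, 1, 2, 7, 3, 0, 4, 6, 8]


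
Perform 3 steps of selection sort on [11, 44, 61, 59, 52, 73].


Initial: [11, 44, 61, 59, 52, 73]
Step 1: min=11 at 0
  Swap: [11, 44, 61, 59, 52, 73]
Step 2: min=44 at 1
  Swap: [11, 44, 61, 59, 52, 73]
Step 3: min=52 at 4
  Swap: [11, 44, 52, 59, 61, 73]

After 3 steps: [11, 44, 52, 59, 61, 73]


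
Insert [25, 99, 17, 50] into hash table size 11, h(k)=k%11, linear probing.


Insert 25: h=3 -> slot 3
Insert 99: h=0 -> slot 0
Insert 17: h=6 -> slot 6
Insert 50: h=6, 1 probes -> slot 7

Table: [99, None, None, 25, None, None, 17, 50, None, None, None]


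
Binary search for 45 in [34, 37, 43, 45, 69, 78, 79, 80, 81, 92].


Step 1: lo=0, hi=9, mid=4, val=69
Step 2: lo=0, hi=3, mid=1, val=37
Step 3: lo=2, hi=3, mid=2, val=43
Step 4: lo=3, hi=3, mid=3, val=45

Found at index 3


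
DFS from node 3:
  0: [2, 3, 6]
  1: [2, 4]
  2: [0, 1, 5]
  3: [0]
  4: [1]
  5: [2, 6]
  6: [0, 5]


Visit 3, push [0]
Visit 0, push [6, 2]
Visit 2, push [5, 1]
Visit 1, push [4]
Visit 4, push []
Visit 5, push [6]
Visit 6, push []

DFS order: [3, 0, 2, 1, 4, 5, 6]


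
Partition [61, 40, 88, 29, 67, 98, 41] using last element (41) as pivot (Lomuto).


Pivot: 41
  40 <= 41: swap -> [40, 61, 88, 29, 67, 98, 41]
  29 <= 41: swap -> [40, 29, 88, 61, 67, 98, 41]
Place pivot at 2: [40, 29, 41, 61, 67, 98, 88]

Partitioned: [40, 29, 41, 61, 67, 98, 88]


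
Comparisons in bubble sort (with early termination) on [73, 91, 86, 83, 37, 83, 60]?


Algorithm: bubble sort (with early termination)
Input: [73, 91, 86, 83, 37, 83, 60]
Sorted: [37, 60, 73, 83, 83, 86, 91]

21


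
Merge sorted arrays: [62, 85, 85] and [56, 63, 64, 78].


Take 56 from B
Take 62 from A
Take 63 from B
Take 64 from B
Take 78 from B

Merged: [56, 62, 63, 64, 78, 85, 85]


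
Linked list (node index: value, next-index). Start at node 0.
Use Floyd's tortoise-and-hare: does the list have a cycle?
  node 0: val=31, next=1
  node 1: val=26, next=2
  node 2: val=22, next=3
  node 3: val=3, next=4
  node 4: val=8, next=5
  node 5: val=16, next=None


Floyd's tortoise (slow, +1) and hare (fast, +2):
  init: slow=0, fast=0
  step 1: slow=1, fast=2
  step 2: slow=2, fast=4
  step 3: fast 4->5->None, no cycle

Cycle: no


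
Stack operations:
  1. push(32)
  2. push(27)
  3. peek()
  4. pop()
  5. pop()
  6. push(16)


push(32) -> [32]
push(27) -> [32, 27]
peek()->27
pop()->27, [32]
pop()->32, []
push(16) -> [16]

Final stack: [16]


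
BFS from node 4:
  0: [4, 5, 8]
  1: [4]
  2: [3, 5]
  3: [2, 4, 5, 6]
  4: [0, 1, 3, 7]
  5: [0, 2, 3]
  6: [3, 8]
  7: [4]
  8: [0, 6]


Visit 4, enqueue [0, 1, 3, 7]
Visit 0, enqueue [5, 8]
Visit 1, enqueue []
Visit 3, enqueue [2, 6]
Visit 7, enqueue []
Visit 5, enqueue []
Visit 8, enqueue []
Visit 2, enqueue []
Visit 6, enqueue []

BFS order: [4, 0, 1, 3, 7, 5, 8, 2, 6]


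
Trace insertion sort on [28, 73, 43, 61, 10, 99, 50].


Initial: [28, 73, 43, 61, 10, 99, 50]
Insert 73: [28, 73, 43, 61, 10, 99, 50]
Insert 43: [28, 43, 73, 61, 10, 99, 50]
Insert 61: [28, 43, 61, 73, 10, 99, 50]
Insert 10: [10, 28, 43, 61, 73, 99, 50]
Insert 99: [10, 28, 43, 61, 73, 99, 50]
Insert 50: [10, 28, 43, 50, 61, 73, 99]

Sorted: [10, 28, 43, 50, 61, 73, 99]


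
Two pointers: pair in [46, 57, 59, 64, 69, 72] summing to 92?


lo=0(46)+hi=5(72)=118
lo=0(46)+hi=4(69)=115
lo=0(46)+hi=3(64)=110
lo=0(46)+hi=2(59)=105
lo=0(46)+hi=1(57)=103

No pair found


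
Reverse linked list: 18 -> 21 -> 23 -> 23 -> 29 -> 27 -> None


Step 1: curr=18, set curr.next=prev(None) | reversed so far: 18
Step 2: curr=21, set curr.next=prev(18) | reversed so far: 21 -> 18
Step 3: curr=23, set curr.next=prev(21) | reversed so far: 23 -> 21 -> 18
Step 4: curr=23, set curr.next=prev(23) | reversed so far: 23 -> 23 -> 21 -> 18
Step 5: curr=29, set curr.next=prev(23) | reversed so far: 29 -> 23 -> 23 -> 21 -> 18
Step 6: curr=27, set curr.next=prev(29) | reversed so far: 27 -> 29 -> 23 -> 23 -> 21 -> 18

27 -> 29 -> 23 -> 23 -> 21 -> 18 -> None


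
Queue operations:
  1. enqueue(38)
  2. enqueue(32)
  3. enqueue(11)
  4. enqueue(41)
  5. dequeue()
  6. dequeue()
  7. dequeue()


enqueue(38) -> [38]
enqueue(32) -> [38, 32]
enqueue(11) -> [38, 32, 11]
enqueue(41) -> [38, 32, 11, 41]
dequeue()->38, [32, 11, 41]
dequeue()->32, [11, 41]
dequeue()->11, [41]

Final queue: [41]


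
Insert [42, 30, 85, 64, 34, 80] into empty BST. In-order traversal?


Insert 42: root
Insert 30: L from 42
Insert 85: R from 42
Insert 64: R from 42 -> L from 85
Insert 34: L from 42 -> R from 30
Insert 80: R from 42 -> L from 85 -> R from 64

In-order: [30, 34, 42, 64, 80, 85]


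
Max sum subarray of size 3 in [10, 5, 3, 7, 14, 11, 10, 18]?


[0:3]: 18
[1:4]: 15
[2:5]: 24
[3:6]: 32
[4:7]: 35
[5:8]: 39

Max: 39 at [5:8]


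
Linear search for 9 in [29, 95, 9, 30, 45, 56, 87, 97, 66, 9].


i=0: 29!=9
i=1: 95!=9
i=2: 9==9 found!

Found at 2, 3 comps


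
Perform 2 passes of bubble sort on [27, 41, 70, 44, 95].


Initial: [27, 41, 70, 44, 95]
Pass 1: [27, 41, 44, 70, 95] (1 swaps)
Pass 2: [27, 41, 44, 70, 95] (0 swaps)

After 2 passes: [27, 41, 44, 70, 95]


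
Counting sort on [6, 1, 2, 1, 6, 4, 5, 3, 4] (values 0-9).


Input: [6, 1, 2, 1, 6, 4, 5, 3, 4]
Counts: [0, 2, 1, 1, 2, 1, 2, 0, 0, 0]

Sorted: [1, 1, 2, 3, 4, 4, 5, 6, 6]


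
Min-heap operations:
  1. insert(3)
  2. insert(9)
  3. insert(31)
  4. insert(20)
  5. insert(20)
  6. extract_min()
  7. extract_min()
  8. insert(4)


insert(3) -> [3]
insert(9) -> [3, 9]
insert(31) -> [3, 9, 31]
insert(20) -> [3, 9, 31, 20]
insert(20) -> [3, 9, 31, 20, 20]
extract_min()->3, [9, 20, 31, 20]
extract_min()->9, [20, 20, 31]
insert(4) -> [4, 20, 31, 20]

Final heap: [4, 20, 31, 20]


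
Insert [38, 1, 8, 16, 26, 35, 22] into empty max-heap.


Insert 38: [38]
Insert 1: [38, 1]
Insert 8: [38, 1, 8]
Insert 16: [38, 16, 8, 1]
Insert 26: [38, 26, 8, 1, 16]
Insert 35: [38, 26, 35, 1, 16, 8]
Insert 22: [38, 26, 35, 1, 16, 8, 22]

Final heap: [38, 26, 35, 1, 16, 8, 22]


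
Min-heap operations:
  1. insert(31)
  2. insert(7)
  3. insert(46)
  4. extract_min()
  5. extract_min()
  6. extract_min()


insert(31) -> [31]
insert(7) -> [7, 31]
insert(46) -> [7, 31, 46]
extract_min()->7, [31, 46]
extract_min()->31, [46]
extract_min()->46, []

Final heap: []


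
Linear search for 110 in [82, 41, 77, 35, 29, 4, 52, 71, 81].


i=0: 82!=110
i=1: 41!=110
i=2: 77!=110
i=3: 35!=110
i=4: 29!=110
i=5: 4!=110
i=6: 52!=110
i=7: 71!=110
i=8: 81!=110

Not found, 9 comps


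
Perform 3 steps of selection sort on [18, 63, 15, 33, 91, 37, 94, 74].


Initial: [18, 63, 15, 33, 91, 37, 94, 74]
Step 1: min=15 at 2
  Swap: [15, 63, 18, 33, 91, 37, 94, 74]
Step 2: min=18 at 2
  Swap: [15, 18, 63, 33, 91, 37, 94, 74]
Step 3: min=33 at 3
  Swap: [15, 18, 33, 63, 91, 37, 94, 74]

After 3 steps: [15, 18, 33, 63, 91, 37, 94, 74]


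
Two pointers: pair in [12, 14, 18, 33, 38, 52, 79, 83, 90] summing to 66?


lo=0(12)+hi=8(90)=102
lo=0(12)+hi=7(83)=95
lo=0(12)+hi=6(79)=91
lo=0(12)+hi=5(52)=64
lo=1(14)+hi=5(52)=66

Yes: 14+52=66


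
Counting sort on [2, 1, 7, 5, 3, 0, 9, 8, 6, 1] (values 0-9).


Input: [2, 1, 7, 5, 3, 0, 9, 8, 6, 1]
Counts: [1, 2, 1, 1, 0, 1, 1, 1, 1, 1]

Sorted: [0, 1, 1, 2, 3, 5, 6, 7, 8, 9]


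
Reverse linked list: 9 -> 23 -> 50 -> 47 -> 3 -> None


Step 1: curr=9, set curr.next=prev(None) | reversed so far: 9
Step 2: curr=23, set curr.next=prev(9) | reversed so far: 23 -> 9
Step 3: curr=50, set curr.next=prev(23) | reversed so far: 50 -> 23 -> 9
Step 4: curr=47, set curr.next=prev(50) | reversed so far: 47 -> 50 -> 23 -> 9
Step 5: curr=3, set curr.next=prev(47) | reversed so far: 3 -> 47 -> 50 -> 23 -> 9

3 -> 47 -> 50 -> 23 -> 9 -> None


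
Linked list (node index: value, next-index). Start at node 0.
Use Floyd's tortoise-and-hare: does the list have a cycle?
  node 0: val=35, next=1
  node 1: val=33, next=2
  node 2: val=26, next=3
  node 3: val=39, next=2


Floyd's tortoise (slow, +1) and hare (fast, +2):
  init: slow=0, fast=0
  step 1: slow=1, fast=2
  step 2: slow=2, fast=2
  slow == fast at node 2: cycle detected

Cycle: yes


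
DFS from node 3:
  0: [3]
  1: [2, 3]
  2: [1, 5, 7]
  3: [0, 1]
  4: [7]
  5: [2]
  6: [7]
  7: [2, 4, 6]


Visit 3, push [1, 0]
Visit 0, push []
Visit 1, push [2]
Visit 2, push [7, 5]
Visit 5, push []
Visit 7, push [6, 4]
Visit 4, push []
Visit 6, push []

DFS order: [3, 0, 1, 2, 5, 7, 4, 6]


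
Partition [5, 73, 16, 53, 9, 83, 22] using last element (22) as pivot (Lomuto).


Pivot: 22
  5 <= 22: advance i (no swap)
  16 <= 22: swap -> [5, 16, 73, 53, 9, 83, 22]
  9 <= 22: swap -> [5, 16, 9, 53, 73, 83, 22]
Place pivot at 3: [5, 16, 9, 22, 73, 83, 53]

Partitioned: [5, 16, 9, 22, 73, 83, 53]


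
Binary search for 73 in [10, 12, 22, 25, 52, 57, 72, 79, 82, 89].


Step 1: lo=0, hi=9, mid=4, val=52
Step 2: lo=5, hi=9, mid=7, val=79
Step 3: lo=5, hi=6, mid=5, val=57
Step 4: lo=6, hi=6, mid=6, val=72

Not found


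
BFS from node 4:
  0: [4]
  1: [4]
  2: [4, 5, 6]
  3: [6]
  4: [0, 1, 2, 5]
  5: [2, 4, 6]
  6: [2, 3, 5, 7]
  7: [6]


Visit 4, enqueue [0, 1, 2, 5]
Visit 0, enqueue []
Visit 1, enqueue []
Visit 2, enqueue [6]
Visit 5, enqueue []
Visit 6, enqueue [3, 7]
Visit 3, enqueue []
Visit 7, enqueue []

BFS order: [4, 0, 1, 2, 5, 6, 3, 7]


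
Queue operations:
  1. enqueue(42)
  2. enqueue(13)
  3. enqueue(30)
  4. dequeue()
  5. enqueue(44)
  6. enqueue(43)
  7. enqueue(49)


enqueue(42) -> [42]
enqueue(13) -> [42, 13]
enqueue(30) -> [42, 13, 30]
dequeue()->42, [13, 30]
enqueue(44) -> [13, 30, 44]
enqueue(43) -> [13, 30, 44, 43]
enqueue(49) -> [13, 30, 44, 43, 49]

Final queue: [13, 30, 44, 43, 49]


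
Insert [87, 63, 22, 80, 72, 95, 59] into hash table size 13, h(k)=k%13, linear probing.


Insert 87: h=9 -> slot 9
Insert 63: h=11 -> slot 11
Insert 22: h=9, 1 probes -> slot 10
Insert 80: h=2 -> slot 2
Insert 72: h=7 -> slot 7
Insert 95: h=4 -> slot 4
Insert 59: h=7, 1 probes -> slot 8

Table: [None, None, 80, None, 95, None, None, 72, 59, 87, 22, 63, None]


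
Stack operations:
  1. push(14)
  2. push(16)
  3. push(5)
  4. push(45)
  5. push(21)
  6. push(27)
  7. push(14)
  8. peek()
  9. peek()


push(14) -> [14]
push(16) -> [14, 16]
push(5) -> [14, 16, 5]
push(45) -> [14, 16, 5, 45]
push(21) -> [14, 16, 5, 45, 21]
push(27) -> [14, 16, 5, 45, 21, 27]
push(14) -> [14, 16, 5, 45, 21, 27, 14]
peek()->14
peek()->14

Final stack: [14, 16, 5, 45, 21, 27, 14]


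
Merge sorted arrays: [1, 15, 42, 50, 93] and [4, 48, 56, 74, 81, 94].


Take 1 from A
Take 4 from B
Take 15 from A
Take 42 from A
Take 48 from B
Take 50 from A
Take 56 from B
Take 74 from B
Take 81 from B
Take 93 from A

Merged: [1, 4, 15, 42, 48, 50, 56, 74, 81, 93, 94]


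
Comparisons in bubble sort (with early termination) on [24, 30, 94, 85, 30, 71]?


Algorithm: bubble sort (with early termination)
Input: [24, 30, 94, 85, 30, 71]
Sorted: [24, 30, 30, 71, 85, 94]

12


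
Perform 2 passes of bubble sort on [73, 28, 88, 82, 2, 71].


Initial: [73, 28, 88, 82, 2, 71]
Pass 1: [28, 73, 82, 2, 71, 88] (4 swaps)
Pass 2: [28, 73, 2, 71, 82, 88] (2 swaps)

After 2 passes: [28, 73, 2, 71, 82, 88]


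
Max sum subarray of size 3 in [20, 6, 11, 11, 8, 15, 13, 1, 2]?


[0:3]: 37
[1:4]: 28
[2:5]: 30
[3:6]: 34
[4:7]: 36
[5:8]: 29
[6:9]: 16

Max: 37 at [0:3]


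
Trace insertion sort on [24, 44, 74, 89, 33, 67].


Initial: [24, 44, 74, 89, 33, 67]
Insert 44: [24, 44, 74, 89, 33, 67]
Insert 74: [24, 44, 74, 89, 33, 67]
Insert 89: [24, 44, 74, 89, 33, 67]
Insert 33: [24, 33, 44, 74, 89, 67]
Insert 67: [24, 33, 44, 67, 74, 89]

Sorted: [24, 33, 44, 67, 74, 89]


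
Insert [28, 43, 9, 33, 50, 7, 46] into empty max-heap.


Insert 28: [28]
Insert 43: [43, 28]
Insert 9: [43, 28, 9]
Insert 33: [43, 33, 9, 28]
Insert 50: [50, 43, 9, 28, 33]
Insert 7: [50, 43, 9, 28, 33, 7]
Insert 46: [50, 43, 46, 28, 33, 7, 9]

Final heap: [50, 43, 46, 28, 33, 7, 9]


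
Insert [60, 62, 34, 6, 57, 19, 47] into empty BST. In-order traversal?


Insert 60: root
Insert 62: R from 60
Insert 34: L from 60
Insert 6: L from 60 -> L from 34
Insert 57: L from 60 -> R from 34
Insert 19: L from 60 -> L from 34 -> R from 6
Insert 47: L from 60 -> R from 34 -> L from 57

In-order: [6, 19, 34, 47, 57, 60, 62]


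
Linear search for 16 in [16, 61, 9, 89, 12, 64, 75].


i=0: 16==16 found!

Found at 0, 1 comps


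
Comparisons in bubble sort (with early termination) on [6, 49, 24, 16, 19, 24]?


Algorithm: bubble sort (with early termination)
Input: [6, 49, 24, 16, 19, 24]
Sorted: [6, 16, 19, 24, 24, 49]

12


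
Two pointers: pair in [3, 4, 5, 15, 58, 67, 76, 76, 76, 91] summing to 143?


lo=0(3)+hi=9(91)=94
lo=1(4)+hi=9(91)=95
lo=2(5)+hi=9(91)=96
lo=3(15)+hi=9(91)=106
lo=4(58)+hi=9(91)=149
lo=4(58)+hi=8(76)=134
lo=5(67)+hi=8(76)=143

Yes: 67+76=143


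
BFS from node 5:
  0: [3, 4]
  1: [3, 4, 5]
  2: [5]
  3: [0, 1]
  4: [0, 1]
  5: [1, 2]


Visit 5, enqueue [1, 2]
Visit 1, enqueue [3, 4]
Visit 2, enqueue []
Visit 3, enqueue [0]
Visit 4, enqueue []
Visit 0, enqueue []

BFS order: [5, 1, 2, 3, 4, 0]


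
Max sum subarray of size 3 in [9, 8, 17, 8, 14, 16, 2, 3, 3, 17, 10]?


[0:3]: 34
[1:4]: 33
[2:5]: 39
[3:6]: 38
[4:7]: 32
[5:8]: 21
[6:9]: 8
[7:10]: 23
[8:11]: 30

Max: 39 at [2:5]


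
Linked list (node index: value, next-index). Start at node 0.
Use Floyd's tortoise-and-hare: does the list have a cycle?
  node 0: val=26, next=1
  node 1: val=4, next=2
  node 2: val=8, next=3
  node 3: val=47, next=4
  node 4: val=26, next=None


Floyd's tortoise (slow, +1) and hare (fast, +2):
  init: slow=0, fast=0
  step 1: slow=1, fast=2
  step 2: slow=2, fast=4
  step 3: fast -> None, no cycle

Cycle: no


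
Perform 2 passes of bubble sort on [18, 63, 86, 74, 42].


Initial: [18, 63, 86, 74, 42]
Pass 1: [18, 63, 74, 42, 86] (2 swaps)
Pass 2: [18, 63, 42, 74, 86] (1 swaps)

After 2 passes: [18, 63, 42, 74, 86]


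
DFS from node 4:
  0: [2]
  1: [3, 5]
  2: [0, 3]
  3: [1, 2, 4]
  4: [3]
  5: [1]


Visit 4, push [3]
Visit 3, push [2, 1]
Visit 1, push [5]
Visit 5, push []
Visit 2, push [0]
Visit 0, push []

DFS order: [4, 3, 1, 5, 2, 0]


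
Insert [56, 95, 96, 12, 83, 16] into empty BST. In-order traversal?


Insert 56: root
Insert 95: R from 56
Insert 96: R from 56 -> R from 95
Insert 12: L from 56
Insert 83: R from 56 -> L from 95
Insert 16: L from 56 -> R from 12

In-order: [12, 16, 56, 83, 95, 96]


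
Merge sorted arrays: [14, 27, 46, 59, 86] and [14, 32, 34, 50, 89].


Take 14 from A
Take 14 from B
Take 27 from A
Take 32 from B
Take 34 from B
Take 46 from A
Take 50 from B
Take 59 from A
Take 86 from A

Merged: [14, 14, 27, 32, 34, 46, 50, 59, 86, 89]


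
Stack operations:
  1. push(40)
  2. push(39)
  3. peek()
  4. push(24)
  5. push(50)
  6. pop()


push(40) -> [40]
push(39) -> [40, 39]
peek()->39
push(24) -> [40, 39, 24]
push(50) -> [40, 39, 24, 50]
pop()->50, [40, 39, 24]

Final stack: [40, 39, 24]


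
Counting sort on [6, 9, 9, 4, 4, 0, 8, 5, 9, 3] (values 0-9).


Input: [6, 9, 9, 4, 4, 0, 8, 5, 9, 3]
Counts: [1, 0, 0, 1, 2, 1, 1, 0, 1, 3]

Sorted: [0, 3, 4, 4, 5, 6, 8, 9, 9, 9]


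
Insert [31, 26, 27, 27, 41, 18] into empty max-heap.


Insert 31: [31]
Insert 26: [31, 26]
Insert 27: [31, 26, 27]
Insert 27: [31, 27, 27, 26]
Insert 41: [41, 31, 27, 26, 27]
Insert 18: [41, 31, 27, 26, 27, 18]

Final heap: [41, 31, 27, 26, 27, 18]


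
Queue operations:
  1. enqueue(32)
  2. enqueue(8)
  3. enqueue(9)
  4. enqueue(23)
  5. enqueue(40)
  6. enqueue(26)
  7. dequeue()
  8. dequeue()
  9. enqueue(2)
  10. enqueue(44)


enqueue(32) -> [32]
enqueue(8) -> [32, 8]
enqueue(9) -> [32, 8, 9]
enqueue(23) -> [32, 8, 9, 23]
enqueue(40) -> [32, 8, 9, 23, 40]
enqueue(26) -> [32, 8, 9, 23, 40, 26]
dequeue()->32, [8, 9, 23, 40, 26]
dequeue()->8, [9, 23, 40, 26]
enqueue(2) -> [9, 23, 40, 26, 2]
enqueue(44) -> [9, 23, 40, 26, 2, 44]

Final queue: [9, 23, 40, 26, 2, 44]


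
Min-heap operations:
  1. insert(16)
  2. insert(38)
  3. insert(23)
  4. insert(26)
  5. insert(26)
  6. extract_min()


insert(16) -> [16]
insert(38) -> [16, 38]
insert(23) -> [16, 38, 23]
insert(26) -> [16, 26, 23, 38]
insert(26) -> [16, 26, 23, 38, 26]
extract_min()->16, [23, 26, 26, 38]

Final heap: [23, 26, 26, 38]


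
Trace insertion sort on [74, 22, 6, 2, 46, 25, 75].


Initial: [74, 22, 6, 2, 46, 25, 75]
Insert 22: [22, 74, 6, 2, 46, 25, 75]
Insert 6: [6, 22, 74, 2, 46, 25, 75]
Insert 2: [2, 6, 22, 74, 46, 25, 75]
Insert 46: [2, 6, 22, 46, 74, 25, 75]
Insert 25: [2, 6, 22, 25, 46, 74, 75]
Insert 75: [2, 6, 22, 25, 46, 74, 75]

Sorted: [2, 6, 22, 25, 46, 74, 75]


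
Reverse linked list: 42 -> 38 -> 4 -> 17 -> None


Step 1: curr=42, set curr.next=prev(None) | reversed so far: 42
Step 2: curr=38, set curr.next=prev(42) | reversed so far: 38 -> 42
Step 3: curr=4, set curr.next=prev(38) | reversed so far: 4 -> 38 -> 42
Step 4: curr=17, set curr.next=prev(4) | reversed so far: 17 -> 4 -> 38 -> 42

17 -> 4 -> 38 -> 42 -> None


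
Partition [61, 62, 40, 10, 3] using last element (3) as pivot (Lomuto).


Pivot: 3
Place pivot at 0: [3, 62, 40, 10, 61]

Partitioned: [3, 62, 40, 10, 61]


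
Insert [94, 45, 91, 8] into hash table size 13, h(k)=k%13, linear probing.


Insert 94: h=3 -> slot 3
Insert 45: h=6 -> slot 6
Insert 91: h=0 -> slot 0
Insert 8: h=8 -> slot 8

Table: [91, None, None, 94, None, None, 45, None, 8, None, None, None, None]


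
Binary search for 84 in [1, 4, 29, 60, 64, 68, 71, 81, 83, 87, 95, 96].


Step 1: lo=0, hi=11, mid=5, val=68
Step 2: lo=6, hi=11, mid=8, val=83
Step 3: lo=9, hi=11, mid=10, val=95
Step 4: lo=9, hi=9, mid=9, val=87

Not found


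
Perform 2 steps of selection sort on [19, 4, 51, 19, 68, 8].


Initial: [19, 4, 51, 19, 68, 8]
Step 1: min=4 at 1
  Swap: [4, 19, 51, 19, 68, 8]
Step 2: min=8 at 5
  Swap: [4, 8, 51, 19, 68, 19]

After 2 steps: [4, 8, 51, 19, 68, 19]


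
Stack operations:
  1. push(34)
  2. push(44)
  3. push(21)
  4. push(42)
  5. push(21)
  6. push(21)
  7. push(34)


push(34) -> [34]
push(44) -> [34, 44]
push(21) -> [34, 44, 21]
push(42) -> [34, 44, 21, 42]
push(21) -> [34, 44, 21, 42, 21]
push(21) -> [34, 44, 21, 42, 21, 21]
push(34) -> [34, 44, 21, 42, 21, 21, 34]

Final stack: [34, 44, 21, 42, 21, 21, 34]


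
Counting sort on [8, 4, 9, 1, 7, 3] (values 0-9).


Input: [8, 4, 9, 1, 7, 3]
Counts: [0, 1, 0, 1, 1, 0, 0, 1, 1, 1]

Sorted: [1, 3, 4, 7, 8, 9]


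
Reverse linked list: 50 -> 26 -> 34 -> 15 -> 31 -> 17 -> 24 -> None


Step 1: curr=50, set curr.next=prev(None) | reversed so far: 50
Step 2: curr=26, set curr.next=prev(50) | reversed so far: 26 -> 50
Step 3: curr=34, set curr.next=prev(26) | reversed so far: 34 -> 26 -> 50
Step 4: curr=15, set curr.next=prev(34) | reversed so far: 15 -> 34 -> 26 -> 50
Step 5: curr=31, set curr.next=prev(15) | reversed so far: 31 -> 15 -> 34 -> 26 -> 50
Step 6: curr=17, set curr.next=prev(31) | reversed so far: 17 -> 31 -> 15 -> 34 -> 26 -> 50
Step 7: curr=24, set curr.next=prev(17) | reversed so far: 24 -> 17 -> 31 -> 15 -> 34 -> 26 -> 50

24 -> 17 -> 31 -> 15 -> 34 -> 26 -> 50 -> None


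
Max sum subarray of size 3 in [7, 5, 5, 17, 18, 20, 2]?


[0:3]: 17
[1:4]: 27
[2:5]: 40
[3:6]: 55
[4:7]: 40

Max: 55 at [3:6]
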